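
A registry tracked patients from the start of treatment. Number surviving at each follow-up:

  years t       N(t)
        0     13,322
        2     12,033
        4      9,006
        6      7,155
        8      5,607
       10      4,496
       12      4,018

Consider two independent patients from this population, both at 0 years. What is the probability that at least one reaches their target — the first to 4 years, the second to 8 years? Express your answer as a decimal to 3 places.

p₁ = N(4)/N(0) = 9,006/13,322 = 0.676025; p₂ = N(8)/N(0) = 5,607/13,322 = 0.420883.
P(at least one) = 1 − (1−p₁)(1−p₂) = 1 − 0.323975 × 0.579117 = 0.812381.

0.812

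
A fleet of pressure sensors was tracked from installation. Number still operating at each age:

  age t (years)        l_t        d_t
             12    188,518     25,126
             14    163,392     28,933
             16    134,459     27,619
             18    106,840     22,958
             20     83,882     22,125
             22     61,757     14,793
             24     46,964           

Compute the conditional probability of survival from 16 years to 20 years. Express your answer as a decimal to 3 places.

The conditional survival probability is l_20/l_16 = 83,882/134,459 = 0.623848.

0.624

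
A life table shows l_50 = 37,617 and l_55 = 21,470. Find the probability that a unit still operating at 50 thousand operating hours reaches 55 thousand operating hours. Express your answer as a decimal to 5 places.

0.57075

The conditional survival probability is l_55/l_50 = 21,470/37,617 = 0.570753.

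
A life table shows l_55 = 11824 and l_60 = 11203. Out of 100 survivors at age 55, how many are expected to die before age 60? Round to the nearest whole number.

5

The relevant probability is 1 − 11203/11824 = 0.052520.
Expected number = 100 × 0.052520 = 5.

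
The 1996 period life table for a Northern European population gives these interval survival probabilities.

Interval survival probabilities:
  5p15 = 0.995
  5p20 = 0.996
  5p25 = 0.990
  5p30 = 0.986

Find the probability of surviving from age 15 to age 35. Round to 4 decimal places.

The overall survival probability is 0.995 × 0.996 × 0.990 × 0.986.
= 0.967374.

0.9674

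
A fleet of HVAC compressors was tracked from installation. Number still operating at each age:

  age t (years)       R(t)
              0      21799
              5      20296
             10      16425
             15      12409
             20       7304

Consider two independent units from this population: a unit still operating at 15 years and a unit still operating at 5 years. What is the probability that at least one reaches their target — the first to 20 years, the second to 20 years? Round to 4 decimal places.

0.7367

p₁ = R(20)/R(15) = 7304/12409 = 0.588605; p₂ = R(20)/R(5) = 7304/20296 = 0.359874.
P(at least one) = 1 − (1−p₁)(1−p₂) = 1 − 0.411395 × 0.640126 = 0.736655.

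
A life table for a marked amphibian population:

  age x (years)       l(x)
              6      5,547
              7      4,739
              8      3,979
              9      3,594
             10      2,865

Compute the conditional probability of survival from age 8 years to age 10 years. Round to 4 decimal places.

0.7200

The conditional survival probability is l(10)/l(8) = 2,865/3,979 = 0.720030.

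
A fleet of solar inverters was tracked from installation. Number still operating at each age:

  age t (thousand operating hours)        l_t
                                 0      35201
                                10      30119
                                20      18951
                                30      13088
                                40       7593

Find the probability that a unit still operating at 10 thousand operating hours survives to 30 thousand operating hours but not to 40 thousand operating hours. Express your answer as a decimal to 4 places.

This is the probability of reaching 30 but not 40, conditional on being operational at 10: (l_30 − l_40) / l_10.
= (13088 − 7593) / 30119 = 5495 / 30119 = 0.182443.

0.1824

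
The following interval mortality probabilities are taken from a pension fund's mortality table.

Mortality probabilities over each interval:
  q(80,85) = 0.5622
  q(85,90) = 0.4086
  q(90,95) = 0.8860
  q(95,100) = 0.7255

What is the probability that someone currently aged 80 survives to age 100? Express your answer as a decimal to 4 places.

Chaining the interval survival probabilities: (1 − 0.5622) × (1 − 0.4086) × (1 − 0.8860) × (1 − 0.7255).
= 0.4378 × 0.5914 × 0.1140 × 0.2745 = 0.008102.

0.0081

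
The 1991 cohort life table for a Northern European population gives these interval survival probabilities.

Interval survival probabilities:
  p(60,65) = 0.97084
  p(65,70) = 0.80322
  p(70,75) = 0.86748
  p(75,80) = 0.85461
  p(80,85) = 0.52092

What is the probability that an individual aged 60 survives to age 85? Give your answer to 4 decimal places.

0.3011

Survival from 60 to 85 is the product of surviving each interval: 0.97084 × 0.80322 × 0.86748 × 0.85461 × 0.52092.
= 0.301148.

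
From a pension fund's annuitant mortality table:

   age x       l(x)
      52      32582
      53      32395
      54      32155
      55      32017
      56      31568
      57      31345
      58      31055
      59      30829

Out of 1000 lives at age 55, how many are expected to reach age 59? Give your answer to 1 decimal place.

The relevant probability is 30829/32017 = 0.962895.
Expected number = 1000 × 0.962895 = 962.9.

962.9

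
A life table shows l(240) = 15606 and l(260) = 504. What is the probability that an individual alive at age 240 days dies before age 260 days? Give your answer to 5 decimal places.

0.96770

P(die before 260 | alive at 240) = 1 − l(260)/l(240) = 1 − 504/15606 = (15102)/15606 = 0.967705.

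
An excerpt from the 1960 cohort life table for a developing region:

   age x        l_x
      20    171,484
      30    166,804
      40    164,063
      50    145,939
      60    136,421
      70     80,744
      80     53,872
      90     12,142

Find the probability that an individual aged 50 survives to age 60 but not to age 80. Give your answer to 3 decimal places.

This is the probability of reaching 60 but not 80, conditional on being alive at 50: (l_60 − l_80) / l_50.
= (136,421 − 53,872) / 145,939 = 82,549 / 145,939 = 0.565640.

0.566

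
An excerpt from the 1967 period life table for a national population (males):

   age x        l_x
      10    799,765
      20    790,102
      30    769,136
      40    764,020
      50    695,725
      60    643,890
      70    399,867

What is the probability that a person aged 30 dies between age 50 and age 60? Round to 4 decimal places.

0.0674

We want 20|10q30 = (l_50 − l_60)/l_30.
This is the probability of reaching 50 but not 60, conditional on being alive at 30: (l_50 − l_60) / l_30.
= (695,725 − 643,890) / 769,136 = 51,835 / 769,136 = 0.067394.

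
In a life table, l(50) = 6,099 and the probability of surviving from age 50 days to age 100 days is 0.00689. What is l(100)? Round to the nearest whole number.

42

l(100) = l(50) × p = 6,099 × 0.00689 = 42.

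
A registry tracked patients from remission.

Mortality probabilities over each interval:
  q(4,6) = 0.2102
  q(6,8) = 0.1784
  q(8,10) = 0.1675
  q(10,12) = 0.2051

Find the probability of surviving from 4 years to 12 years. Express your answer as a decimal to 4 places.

P(survive 4→12) = (1 − 0.2102) × (1 − 0.1784) × (1 − 0.1675) × (1 − 0.2051).
= 0.7898 × 0.8216 × 0.8325 × 0.7949 = 0.429412.

0.4294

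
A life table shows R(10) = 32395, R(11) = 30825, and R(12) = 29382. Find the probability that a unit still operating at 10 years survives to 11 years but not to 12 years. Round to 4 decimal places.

0.0445

This is the probability of reaching 11 but not 12, conditional on being operational at 10: (R(11) − R(12)) / R(10).
= (30825 − 29382) / 32395 = 1443 / 32395 = 0.044544.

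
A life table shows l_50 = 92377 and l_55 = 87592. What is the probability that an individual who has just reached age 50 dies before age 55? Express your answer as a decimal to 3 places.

0.052

P(die before 55 | alive at 50) = 1 − l_55/l_50 = 1 − 87592/92377 = (4785)/92377 = 0.051799.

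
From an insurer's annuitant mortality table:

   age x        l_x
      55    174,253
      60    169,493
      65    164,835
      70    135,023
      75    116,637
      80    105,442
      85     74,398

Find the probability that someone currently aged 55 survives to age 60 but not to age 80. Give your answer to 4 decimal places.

0.3676

We want 5|20q55 = (l_60 − l_80)/l_55.
This is the probability of reaching 60 but not 80, conditional on being alive at 55: (l_60 − l_80) / l_55.
= (169,493 − 105,442) / 174,253 = 64,051 / 174,253 = 0.367575.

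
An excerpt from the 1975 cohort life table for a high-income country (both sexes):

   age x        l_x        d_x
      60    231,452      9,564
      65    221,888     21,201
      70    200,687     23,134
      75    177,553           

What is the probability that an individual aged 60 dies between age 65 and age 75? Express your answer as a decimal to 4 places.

0.1916

This is the probability of reaching 65 but not 75, conditional on being alive at 60: (l_65 − l_75) / l_60.
= (221,888 − 177,553) / 231,452 = 44,335 / 231,452 = 0.191552.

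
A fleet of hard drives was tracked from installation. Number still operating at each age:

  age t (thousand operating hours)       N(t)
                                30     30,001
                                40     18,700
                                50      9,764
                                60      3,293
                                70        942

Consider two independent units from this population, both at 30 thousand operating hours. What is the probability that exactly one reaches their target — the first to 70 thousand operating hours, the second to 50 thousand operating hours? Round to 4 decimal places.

0.3364

p₁ = N(70)/N(30) = 942/30,001 = 0.031399; p₂ = N(50)/N(30) = 9,764/30,001 = 0.325456.
P(exactly one) = p₁(1−p₂) + (1−p₁)p₂ = 0.021180 + 0.315237 = 0.336417.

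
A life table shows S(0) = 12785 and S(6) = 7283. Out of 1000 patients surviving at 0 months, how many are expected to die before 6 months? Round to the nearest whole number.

The relevant probability is 1 − 7283/12785 = 0.430348.
Expected number = 1000 × 0.430348 = 430.

430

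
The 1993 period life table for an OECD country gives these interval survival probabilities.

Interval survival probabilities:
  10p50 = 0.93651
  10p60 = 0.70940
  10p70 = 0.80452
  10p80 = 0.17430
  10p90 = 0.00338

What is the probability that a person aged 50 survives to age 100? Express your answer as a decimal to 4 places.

50p50 = 0.93651 × 0.70940 × 0.80452 × 0.17430 × 0.00338.
= 0.000315.

0.0003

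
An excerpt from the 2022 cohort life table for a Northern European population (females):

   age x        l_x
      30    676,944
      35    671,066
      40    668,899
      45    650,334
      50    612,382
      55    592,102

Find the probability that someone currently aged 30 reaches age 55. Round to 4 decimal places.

0.8747

We want 25p30 = l_55/l_30.
The conditional survival probability is l_55/l_30 = 592,102/676,944 = 0.874669.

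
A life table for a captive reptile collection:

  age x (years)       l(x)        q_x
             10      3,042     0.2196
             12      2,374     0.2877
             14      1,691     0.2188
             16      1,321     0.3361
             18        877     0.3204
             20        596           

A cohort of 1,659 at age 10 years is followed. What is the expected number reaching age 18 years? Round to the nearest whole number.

The relevant probability is 877/3,042 = 0.288297.
Expected number = 1,659 × 0.288297 = 478.

478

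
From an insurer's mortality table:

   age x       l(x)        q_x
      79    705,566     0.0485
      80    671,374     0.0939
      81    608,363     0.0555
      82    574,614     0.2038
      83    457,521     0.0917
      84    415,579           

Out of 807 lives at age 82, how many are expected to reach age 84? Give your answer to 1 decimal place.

583.6

The relevant probability is 415,579/574,614 = 0.723232.
Expected number = 807 × 0.723232 = 583.6.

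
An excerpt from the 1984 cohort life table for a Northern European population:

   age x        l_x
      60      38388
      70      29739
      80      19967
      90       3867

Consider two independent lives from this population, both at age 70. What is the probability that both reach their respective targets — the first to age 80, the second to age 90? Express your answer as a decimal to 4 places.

0.0873

p₁ = l_80/l_70 = 19967/29739 = 0.671408; p₂ = l_90/l_70 = 3867/29739 = 0.130031.
P(both) = p₁ × p₂ = 0.671408 × 0.130031 = 0.087304.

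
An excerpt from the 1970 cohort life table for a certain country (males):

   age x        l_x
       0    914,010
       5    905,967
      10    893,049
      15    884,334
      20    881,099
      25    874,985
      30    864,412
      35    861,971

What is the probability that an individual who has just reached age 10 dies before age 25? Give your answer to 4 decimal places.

P(die before 25 | alive at 10) = 1 − l_25/l_10 = 1 − 874,985/893,049 = (18,064)/893,049 = 0.020227.

0.0202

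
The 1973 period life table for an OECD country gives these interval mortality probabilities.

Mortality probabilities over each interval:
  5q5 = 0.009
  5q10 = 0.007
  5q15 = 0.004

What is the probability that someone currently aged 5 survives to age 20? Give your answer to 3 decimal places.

0.980

15p5 = (1 − 0.009) × (1 − 0.007) × (1 − 0.004).
= 0.991 × 0.993 × 0.996 = 0.980127.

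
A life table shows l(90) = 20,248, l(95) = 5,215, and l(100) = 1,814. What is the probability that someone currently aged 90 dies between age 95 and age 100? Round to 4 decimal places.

0.1680

This is the probability of reaching 95 but not 100, conditional on being alive at 90: (l(95) − l(100)) / l(90).
= (5,215 − 1,814) / 20,248 = 3,401 / 20,248 = 0.167967.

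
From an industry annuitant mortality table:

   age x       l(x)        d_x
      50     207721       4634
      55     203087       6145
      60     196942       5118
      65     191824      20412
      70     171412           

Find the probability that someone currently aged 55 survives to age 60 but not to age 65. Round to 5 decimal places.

This is the probability of reaching 60 but not 65, conditional on being alive at 55: (l(60) − l(65)) / l(55).
= (196942 − 191824) / 203087 = 5118 / 203087 = 0.025201.

0.02520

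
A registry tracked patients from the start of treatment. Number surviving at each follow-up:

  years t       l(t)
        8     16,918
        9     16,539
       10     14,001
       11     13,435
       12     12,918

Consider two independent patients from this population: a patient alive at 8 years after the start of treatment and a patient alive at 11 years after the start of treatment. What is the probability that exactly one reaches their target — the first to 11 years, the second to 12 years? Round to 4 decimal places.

0.2285

p₁ = l(11)/l(8) = 13,435/16,918 = 0.794125; p₂ = l(12)/l(11) = 12,918/13,435 = 0.961518.
P(exactly one) = p₁(1−p₂) + (1−p₁)p₂ = 0.030560 + 0.197953 = 0.228512.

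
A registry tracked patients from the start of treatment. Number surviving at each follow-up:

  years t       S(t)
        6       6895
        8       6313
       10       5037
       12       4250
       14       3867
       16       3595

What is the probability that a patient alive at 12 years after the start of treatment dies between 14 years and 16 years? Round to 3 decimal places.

0.064

This is the probability of reaching 14 but not 16, conditional on being alive at 12: (S(14) − S(16)) / S(12).
= (3867 − 3595) / 4250 = 272 / 4250 = 0.064000.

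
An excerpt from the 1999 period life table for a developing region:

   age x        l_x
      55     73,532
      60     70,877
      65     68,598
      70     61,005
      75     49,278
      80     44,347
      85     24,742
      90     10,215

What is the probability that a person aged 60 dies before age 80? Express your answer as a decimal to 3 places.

0.374

P(die before 80 | alive at 60) = 1 − l_80/l_60 = 1 − 44,347/70,877 = (26,530)/70,877 = 0.374310.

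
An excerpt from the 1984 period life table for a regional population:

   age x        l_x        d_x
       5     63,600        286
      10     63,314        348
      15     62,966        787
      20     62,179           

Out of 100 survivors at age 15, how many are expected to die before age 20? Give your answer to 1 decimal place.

1.2

The relevant probability is 1 − 62,179/62,966 = 0.012499.
Expected number = 100 × 0.012499 = 1.2.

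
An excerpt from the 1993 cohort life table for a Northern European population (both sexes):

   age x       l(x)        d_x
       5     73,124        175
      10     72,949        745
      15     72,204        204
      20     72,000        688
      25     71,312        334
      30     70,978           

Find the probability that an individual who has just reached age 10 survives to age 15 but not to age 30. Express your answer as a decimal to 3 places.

0.017

This is the probability of reaching 15 but not 30, conditional on being alive at 10: (l(15) − l(30)) / l(10).
= (72,204 − 70,978) / 72,949 = 1,226 / 72,949 = 0.016806.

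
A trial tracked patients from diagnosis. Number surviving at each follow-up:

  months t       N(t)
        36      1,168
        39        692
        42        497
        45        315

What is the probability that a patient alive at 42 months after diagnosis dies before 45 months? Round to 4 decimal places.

0.3662

P(die before 45 | alive at 42) = 1 − N(45)/N(42) = 1 − 315/497 = (182)/497 = 0.366197.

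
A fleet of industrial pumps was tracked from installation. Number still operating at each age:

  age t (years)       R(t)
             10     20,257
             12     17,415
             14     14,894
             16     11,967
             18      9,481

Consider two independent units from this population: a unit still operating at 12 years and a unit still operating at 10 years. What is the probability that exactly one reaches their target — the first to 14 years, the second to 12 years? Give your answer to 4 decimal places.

p₁ = R(14)/R(12) = 14,894/17,415 = 0.855240; p₂ = R(12)/R(10) = 17,415/20,257 = 0.859703.
P(exactly one) = p₁(1−p₂) + (1−p₁)p₂ = 0.119988 + 0.124451 = 0.244438.

0.2444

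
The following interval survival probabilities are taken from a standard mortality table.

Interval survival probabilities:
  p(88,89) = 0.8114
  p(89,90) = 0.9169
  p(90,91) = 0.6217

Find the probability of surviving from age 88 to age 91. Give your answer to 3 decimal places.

0.463

P(survive 88→91) = 0.8114 × 0.9169 × 0.6217.
= 0.462528.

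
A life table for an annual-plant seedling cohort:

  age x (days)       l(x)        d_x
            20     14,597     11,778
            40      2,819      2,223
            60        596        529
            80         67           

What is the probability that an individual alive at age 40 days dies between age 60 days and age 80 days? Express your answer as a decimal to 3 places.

This is the probability of reaching 60 but not 80, conditional on being alive at 40: (l(60) − l(80)) / l(40).
= (596 − 67) / 2,819 = 529 / 2,819 = 0.187655.

0.188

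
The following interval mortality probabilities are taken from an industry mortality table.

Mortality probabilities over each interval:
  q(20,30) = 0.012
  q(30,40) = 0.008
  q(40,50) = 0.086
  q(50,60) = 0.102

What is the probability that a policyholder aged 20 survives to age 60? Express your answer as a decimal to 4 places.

0.8044

P(survive 20→60) = (1 − 0.012) × (1 − 0.008) × (1 − 0.086) × (1 − 0.102).
= 0.988 × 0.992 × 0.914 × 0.898 = 0.804435.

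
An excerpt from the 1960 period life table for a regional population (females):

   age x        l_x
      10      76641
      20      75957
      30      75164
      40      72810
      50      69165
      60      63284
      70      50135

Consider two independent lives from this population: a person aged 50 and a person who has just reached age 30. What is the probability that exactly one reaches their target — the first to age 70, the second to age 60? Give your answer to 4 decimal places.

0.3462

p₁ = l_70/l_50 = 50135/69165 = 0.724861; p₂ = l_60/l_30 = 63284/75164 = 0.841946.
P(exactly one) = p₁(1−p₂) + (1−p₁)p₂ = 0.114567 + 0.231652 = 0.346219.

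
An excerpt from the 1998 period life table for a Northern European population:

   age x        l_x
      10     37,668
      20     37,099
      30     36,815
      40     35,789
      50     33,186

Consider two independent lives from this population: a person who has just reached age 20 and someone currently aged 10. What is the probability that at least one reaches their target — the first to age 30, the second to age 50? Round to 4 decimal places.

0.9991

p₁ = l_30/l_20 = 36,815/37,099 = 0.992345; p₂ = l_50/l_10 = 33,186/37,668 = 0.881013.
P(at least one) = 1 − (1−p₁)(1−p₂) = 1 − 0.007655 × 0.118987 = 0.999089.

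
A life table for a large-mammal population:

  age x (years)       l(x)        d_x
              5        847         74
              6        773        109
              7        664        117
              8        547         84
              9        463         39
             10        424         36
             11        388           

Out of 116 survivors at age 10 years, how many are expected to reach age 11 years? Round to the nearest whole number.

The relevant probability is 388/424 = 0.915094.
Expected number = 116 × 0.915094 = 106.

106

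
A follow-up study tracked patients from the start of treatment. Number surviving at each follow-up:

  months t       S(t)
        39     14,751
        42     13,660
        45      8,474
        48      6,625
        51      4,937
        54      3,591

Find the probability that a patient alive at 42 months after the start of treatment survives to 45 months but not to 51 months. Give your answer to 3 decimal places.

This is the probability of reaching 45 but not 51, conditional on being alive at 42: (S(45) − S(51)) / S(42).
= (8,474 − 4,937) / 13,660 = 3,537 / 13,660 = 0.258931.

0.259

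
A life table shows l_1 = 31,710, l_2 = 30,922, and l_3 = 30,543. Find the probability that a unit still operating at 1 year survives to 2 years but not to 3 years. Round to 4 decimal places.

0.0120

This is the probability of reaching 2 but not 3, conditional on being operational at 1: (l_2 − l_3) / l_1.
= (30,922 − 30,543) / 31,710 = 379 / 31,710 = 0.011952.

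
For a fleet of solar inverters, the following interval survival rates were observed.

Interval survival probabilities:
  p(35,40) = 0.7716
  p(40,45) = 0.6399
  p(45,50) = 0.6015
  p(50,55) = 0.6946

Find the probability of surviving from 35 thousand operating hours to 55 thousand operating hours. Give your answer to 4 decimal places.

0.2063

The overall survival probability is 0.7716 × 0.6399 × 0.6015 × 0.6946.
= 0.206288.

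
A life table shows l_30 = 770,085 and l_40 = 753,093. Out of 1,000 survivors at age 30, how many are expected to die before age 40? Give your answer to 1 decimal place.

The relevant probability is 1 − 753,093/770,085 = 0.022065.
Expected number = 1,000 × 0.022065 = 22.1.

22.1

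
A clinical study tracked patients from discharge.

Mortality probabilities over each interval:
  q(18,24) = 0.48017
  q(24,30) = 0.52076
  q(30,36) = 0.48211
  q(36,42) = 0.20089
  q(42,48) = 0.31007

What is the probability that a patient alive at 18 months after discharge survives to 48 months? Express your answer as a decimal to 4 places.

The overall survival probability is (1 − 0.48017) × (1 − 0.52076) × (1 − 0.48211) × (1 − 0.20089) × (1 − 0.31007).
= 0.51983 × 0.47924 × 0.51789 × 0.79911 × 0.68993 = 0.071132.

0.0711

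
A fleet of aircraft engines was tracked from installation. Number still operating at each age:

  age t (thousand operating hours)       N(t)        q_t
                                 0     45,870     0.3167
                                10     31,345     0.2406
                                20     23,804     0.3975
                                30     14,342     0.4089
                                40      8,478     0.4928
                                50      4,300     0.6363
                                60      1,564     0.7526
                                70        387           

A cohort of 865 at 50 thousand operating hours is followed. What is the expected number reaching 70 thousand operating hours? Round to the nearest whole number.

The relevant probability is 387/4,300 = 0.090000.
Expected number = 865 × 0.090000 = 78.

78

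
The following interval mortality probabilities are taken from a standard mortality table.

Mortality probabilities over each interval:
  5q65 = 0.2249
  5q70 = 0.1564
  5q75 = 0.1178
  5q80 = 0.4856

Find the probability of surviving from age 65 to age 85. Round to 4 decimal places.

Chaining the interval survival probabilities: (1 − 0.2249) × (1 − 0.1564) × (1 − 0.1178) × (1 − 0.4856).
= 0.7751 × 0.8436 × 0.8822 × 0.5144 = 0.296731.

0.2967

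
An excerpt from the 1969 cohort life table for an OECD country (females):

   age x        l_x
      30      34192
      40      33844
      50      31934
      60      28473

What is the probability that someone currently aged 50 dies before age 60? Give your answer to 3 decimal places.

0.108

P(die before 60 | alive at 50) = 1 − l_60/l_50 = 1 − 28473/31934 = (3461)/31934 = 0.108380.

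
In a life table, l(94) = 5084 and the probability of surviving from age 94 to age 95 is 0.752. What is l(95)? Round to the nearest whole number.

3823

l(95) = l(94) × p = 5084 × 0.752 = 3823.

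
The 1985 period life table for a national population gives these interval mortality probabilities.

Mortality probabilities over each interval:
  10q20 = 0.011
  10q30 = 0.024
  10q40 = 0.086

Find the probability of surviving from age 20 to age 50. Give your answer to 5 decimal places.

0.88225

30p20 = (1 − 0.011) × (1 − 0.024) × (1 − 0.086).
= 0.989 × 0.976 × 0.914 = 0.882251.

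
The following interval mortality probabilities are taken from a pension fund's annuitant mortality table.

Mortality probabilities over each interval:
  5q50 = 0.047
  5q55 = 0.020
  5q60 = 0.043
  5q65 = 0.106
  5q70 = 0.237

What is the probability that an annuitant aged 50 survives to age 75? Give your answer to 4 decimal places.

0.6097

Survival from 50 to 75 is the product of surviving each interval: (1 − 0.047) × (1 − 0.020) × (1 − 0.043) × (1 − 0.106) × (1 − 0.237).
= 0.953 × 0.980 × 0.957 × 0.894 × 0.763 = 0.609667.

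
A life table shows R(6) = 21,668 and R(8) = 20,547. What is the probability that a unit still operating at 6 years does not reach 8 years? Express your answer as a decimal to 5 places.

P(fail before 8 | operational at 6) = 1 − R(8)/R(6) = 1 − 20,547/21,668 = (1,121)/21,668 = 0.051735.

0.05174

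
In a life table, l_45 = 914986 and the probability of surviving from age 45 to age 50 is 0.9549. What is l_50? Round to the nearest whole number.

l_50 = l_45 × p = 914986 × 0.9549 = 873720.

873720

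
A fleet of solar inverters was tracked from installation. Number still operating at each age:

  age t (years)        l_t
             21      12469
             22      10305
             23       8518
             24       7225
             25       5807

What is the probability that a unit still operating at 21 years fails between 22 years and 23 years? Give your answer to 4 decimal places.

This is the probability of reaching 22 but not 23, conditional on being operational at 21: (l_22 − l_23) / l_21.
= (10305 − 8518) / 12469 = 1787 / 12469 = 0.143315.

0.1433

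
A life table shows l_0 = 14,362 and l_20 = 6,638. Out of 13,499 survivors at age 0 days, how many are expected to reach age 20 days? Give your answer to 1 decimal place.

6239.1

The relevant probability is 6,638/14,362 = 0.462192.
Expected number = 13,499 × 0.462192 = 6239.1.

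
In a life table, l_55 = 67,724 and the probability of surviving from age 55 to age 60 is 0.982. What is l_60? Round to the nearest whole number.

66505

l_60 = l_55 × p = 67,724 × 0.982 = 66505.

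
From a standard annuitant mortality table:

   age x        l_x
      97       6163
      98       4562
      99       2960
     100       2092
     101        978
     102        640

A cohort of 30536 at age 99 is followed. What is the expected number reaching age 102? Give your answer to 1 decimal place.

The relevant probability is 640/2960 = 0.216216.
Expected number = 30536 × 0.216216 = 6602.4.

6602.4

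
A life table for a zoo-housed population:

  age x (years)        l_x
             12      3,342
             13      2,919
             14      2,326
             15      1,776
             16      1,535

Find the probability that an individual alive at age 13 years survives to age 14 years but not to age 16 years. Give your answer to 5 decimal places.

0.27098

This is the probability of reaching 14 but not 16, conditional on being alive at 13: (l_14 − l_16) / l_13.
= (2,326 − 1,535) / 2,919 = 791 / 2,919 = 0.270983.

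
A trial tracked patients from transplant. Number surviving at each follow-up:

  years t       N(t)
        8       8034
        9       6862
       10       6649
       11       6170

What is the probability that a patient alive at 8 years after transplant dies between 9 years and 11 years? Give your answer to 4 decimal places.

0.0861

This is the probability of reaching 9 but not 11, conditional on being alive at 8: (N(9) − N(11)) / N(8).
= (6862 − 6170) / 8034 = 692 / 8034 = 0.086134.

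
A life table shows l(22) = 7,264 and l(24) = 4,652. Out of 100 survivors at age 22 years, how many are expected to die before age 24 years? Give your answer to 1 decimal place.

The relevant probability is 1 − 4,652/7,264 = 0.359581.
Expected number = 100 × 0.359581 = 36.0.

36.0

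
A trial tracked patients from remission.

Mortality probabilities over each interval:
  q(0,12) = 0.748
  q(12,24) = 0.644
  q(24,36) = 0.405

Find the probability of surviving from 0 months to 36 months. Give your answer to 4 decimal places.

Chaining the interval survival probabilities: (1 − 0.748) × (1 − 0.644) × (1 − 0.405).
= 0.252 × 0.356 × 0.595 = 0.053379.

0.0534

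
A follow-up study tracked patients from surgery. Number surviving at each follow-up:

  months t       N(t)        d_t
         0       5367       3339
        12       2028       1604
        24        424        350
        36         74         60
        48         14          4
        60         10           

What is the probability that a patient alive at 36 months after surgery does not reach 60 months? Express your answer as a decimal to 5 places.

P(die before 60 | alive at 36) = 1 − N(60)/N(36) = 1 − 10/74 = (64)/74 = 0.864865.

0.86486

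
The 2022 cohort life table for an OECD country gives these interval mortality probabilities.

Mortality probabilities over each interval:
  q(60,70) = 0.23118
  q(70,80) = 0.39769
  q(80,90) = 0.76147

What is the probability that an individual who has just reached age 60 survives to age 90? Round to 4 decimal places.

0.1105

Survival from 60 to 90 is the product of surviving each interval: (1 − 0.23118) × (1 − 0.39769) × (1 − 0.76147).
= 0.76882 × 0.60231 × 0.23853 = 0.110456.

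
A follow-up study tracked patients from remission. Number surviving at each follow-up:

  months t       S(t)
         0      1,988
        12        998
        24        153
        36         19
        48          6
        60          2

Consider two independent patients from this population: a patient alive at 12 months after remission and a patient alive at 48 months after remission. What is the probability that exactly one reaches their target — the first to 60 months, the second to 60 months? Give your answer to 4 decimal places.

0.3340

p₁ = S(60)/S(12) = 2/998 = 0.002004; p₂ = S(60)/S(48) = 2/6 = 0.333333.
P(exactly one) = p₁(1−p₂) + (1−p₁)p₂ = 0.001336 + 0.332665 = 0.334001.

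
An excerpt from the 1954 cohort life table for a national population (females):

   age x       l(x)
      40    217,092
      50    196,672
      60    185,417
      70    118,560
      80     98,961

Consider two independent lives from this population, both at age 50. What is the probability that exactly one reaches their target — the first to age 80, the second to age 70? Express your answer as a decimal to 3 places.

0.499

p₁ = l(80)/l(50) = 98,961/196,672 = 0.503178; p₂ = l(70)/l(50) = 118,560/196,672 = 0.602831.
P(exactly one) = p₁(1−p₂) + (1−p₁)p₂ = 0.199847 + 0.299500 = 0.499346.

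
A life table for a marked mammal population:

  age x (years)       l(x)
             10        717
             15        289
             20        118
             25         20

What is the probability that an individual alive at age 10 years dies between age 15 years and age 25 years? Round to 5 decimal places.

This is the probability of reaching 15 but not 25, conditional on being alive at 10: (l(15) − l(25)) / l(10).
= (289 − 20) / 717 = 269 / 717 = 0.375174.

0.37517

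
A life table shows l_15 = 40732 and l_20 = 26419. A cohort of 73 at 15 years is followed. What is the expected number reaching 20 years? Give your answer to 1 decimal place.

The relevant probability is 26419/40732 = 0.648606.
Expected number = 73 × 0.648606 = 47.3.

47.3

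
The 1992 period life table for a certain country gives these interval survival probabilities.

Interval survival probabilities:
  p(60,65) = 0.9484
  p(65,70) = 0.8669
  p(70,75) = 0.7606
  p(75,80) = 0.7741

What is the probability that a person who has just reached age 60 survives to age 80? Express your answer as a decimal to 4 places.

0.4841

Chaining the interval survival probabilities: 0.9484 × 0.8669 × 0.7606 × 0.7741.
= 0.484076.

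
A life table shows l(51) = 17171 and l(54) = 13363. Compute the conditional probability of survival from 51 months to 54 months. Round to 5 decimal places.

0.77823

The conditional survival probability is l(54)/l(51) = 13363/17171 = 0.778231.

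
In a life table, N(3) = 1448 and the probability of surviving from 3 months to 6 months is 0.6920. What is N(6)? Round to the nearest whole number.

N(6) = N(3) × p = 1448 × 0.6920 = 1002.

1002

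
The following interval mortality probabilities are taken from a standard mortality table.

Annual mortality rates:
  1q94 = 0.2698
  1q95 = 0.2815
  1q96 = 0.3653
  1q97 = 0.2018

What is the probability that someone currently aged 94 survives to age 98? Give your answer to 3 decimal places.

0.266

The overall survival probability is (1 − 0.2698) × (1 − 0.2815) × (1 − 0.3653) × (1 − 0.2018).
= 0.7302 × 0.7185 × 0.6347 × 0.7982 = 0.265796.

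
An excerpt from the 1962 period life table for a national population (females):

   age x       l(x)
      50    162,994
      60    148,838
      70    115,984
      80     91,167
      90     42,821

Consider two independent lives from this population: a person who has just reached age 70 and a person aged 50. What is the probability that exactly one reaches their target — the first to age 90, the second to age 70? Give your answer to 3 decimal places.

0.555

p₁ = l(90)/l(70) = 42,821/115,984 = 0.369197; p₂ = l(70)/l(50) = 115,984/162,994 = 0.711584.
P(exactly one) = p₁(1−p₂) + (1−p₁)p₂ = 0.106482 + 0.448869 = 0.555352.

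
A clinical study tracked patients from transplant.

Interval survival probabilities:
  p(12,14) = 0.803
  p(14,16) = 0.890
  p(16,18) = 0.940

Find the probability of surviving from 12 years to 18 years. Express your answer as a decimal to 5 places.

0.67179

The overall survival probability is 0.803 × 0.890 × 0.940.
= 0.671790.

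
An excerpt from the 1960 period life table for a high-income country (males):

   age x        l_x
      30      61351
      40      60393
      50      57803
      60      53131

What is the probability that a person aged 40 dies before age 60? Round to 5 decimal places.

P(die before 60 | alive at 40) = 1 − l_60/l_40 = 1 − 53131/60393 = (7262)/60393 = 0.120246.

0.12025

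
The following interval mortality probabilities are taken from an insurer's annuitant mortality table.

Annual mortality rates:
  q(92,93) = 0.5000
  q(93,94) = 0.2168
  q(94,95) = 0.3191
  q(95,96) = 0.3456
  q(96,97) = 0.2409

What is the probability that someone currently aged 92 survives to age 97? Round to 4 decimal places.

0.1325

P(survive 92→97) = (1 − 0.5000) × (1 − 0.2168) × (1 − 0.3191) × (1 − 0.3456) × (1 − 0.2409).
= 0.5000 × 0.7832 × 0.6809 × 0.6544 × 0.7591 = 0.132455.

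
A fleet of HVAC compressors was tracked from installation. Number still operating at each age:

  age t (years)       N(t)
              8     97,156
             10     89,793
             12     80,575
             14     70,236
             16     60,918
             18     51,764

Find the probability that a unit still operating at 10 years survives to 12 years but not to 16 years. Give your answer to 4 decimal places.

This is the probability of reaching 12 but not 16, conditional on being operational at 10: (N(12) − N(16)) / N(10).
= (80,575 − 60,918) / 89,793 = 19,657 / 89,793 = 0.218915.

0.2189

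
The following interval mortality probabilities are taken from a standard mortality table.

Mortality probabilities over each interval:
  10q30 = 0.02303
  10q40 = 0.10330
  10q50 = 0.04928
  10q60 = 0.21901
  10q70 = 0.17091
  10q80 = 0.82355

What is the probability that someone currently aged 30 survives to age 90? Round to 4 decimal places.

Survival from 30 to 90 is the product of surviving each interval: (1 − 0.02303) × (1 − 0.10330) × (1 − 0.04928) × (1 − 0.21901) × (1 − 0.17091) × (1 − 0.82355).
= 0.97697 × 0.89670 × 0.95072 × 0.78099 × 0.82909 × 0.17645 = 0.095159.

0.0952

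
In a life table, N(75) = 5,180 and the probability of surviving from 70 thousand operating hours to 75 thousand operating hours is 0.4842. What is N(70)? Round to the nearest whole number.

N(70) = N(75) / p = 5,180 / 0.4842 = 10698.

10698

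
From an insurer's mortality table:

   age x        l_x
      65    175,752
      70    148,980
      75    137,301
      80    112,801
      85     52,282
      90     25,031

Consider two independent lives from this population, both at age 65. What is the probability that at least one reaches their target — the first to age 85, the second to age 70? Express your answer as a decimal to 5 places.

p₁ = l_85/l_65 = 52,282/175,752 = 0.297476; p₂ = l_70/l_65 = 148,980/175,752 = 0.847672.
P(at least one) = 1 − (1−p₁)(1−p₂) = 1 − 0.702524 × 0.152328 = 0.892986.

0.89299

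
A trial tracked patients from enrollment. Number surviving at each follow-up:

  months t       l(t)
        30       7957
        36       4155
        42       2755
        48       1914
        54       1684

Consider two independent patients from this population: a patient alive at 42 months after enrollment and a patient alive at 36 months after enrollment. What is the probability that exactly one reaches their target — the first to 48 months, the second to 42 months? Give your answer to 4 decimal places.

p₁ = l(48)/l(42) = 1914/2755 = 0.694737; p₂ = l(42)/l(36) = 2755/4155 = 0.663057.
P(exactly one) = p₁(1−p₂) + (1−p₁)p₂ = 0.234087 + 0.202407 = 0.436494.

0.4365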